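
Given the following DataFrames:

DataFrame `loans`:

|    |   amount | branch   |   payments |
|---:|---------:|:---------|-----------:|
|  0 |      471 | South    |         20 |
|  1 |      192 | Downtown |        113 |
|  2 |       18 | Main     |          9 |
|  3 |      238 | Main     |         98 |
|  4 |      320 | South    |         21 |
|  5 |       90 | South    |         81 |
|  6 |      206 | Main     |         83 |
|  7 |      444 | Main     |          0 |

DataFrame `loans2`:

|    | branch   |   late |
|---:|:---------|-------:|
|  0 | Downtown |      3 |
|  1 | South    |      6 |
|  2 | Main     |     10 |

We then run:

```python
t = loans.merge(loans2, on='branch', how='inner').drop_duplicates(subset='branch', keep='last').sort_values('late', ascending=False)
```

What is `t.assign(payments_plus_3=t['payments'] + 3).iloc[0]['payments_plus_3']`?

merge on 'branch' (how='inner') → 8 rows:
   amount    branch  payments  late
0     471     South        20     6
1     192  Downtown       113     3
2      18      Main         9    10
3     238      Main        98    10
4     320     South        21     6
5      90     South        81     6
6     206      Main        83    10
7     444      Main         0    10
drop duplicate branch (keep=last):
   amount    branch  payments  late
1     192  Downtown       113     3
5      90     South        81     6
7     444      Main         0    10
sort by late descending:
   amount    branch  payments  late
7     444      Main         0    10
5      90     South        81     6
1     192  Downtown       113     3
add column payments_plus_3 = t['payments'] + 3:
   amount    branch  payments  late  payments_plus_3
7     444      Main         0    10                3
5      90     South        81     6               84
1     192  Downtown       113     3              116
The value at position 0, column 'payments_plus_3' is 3.

3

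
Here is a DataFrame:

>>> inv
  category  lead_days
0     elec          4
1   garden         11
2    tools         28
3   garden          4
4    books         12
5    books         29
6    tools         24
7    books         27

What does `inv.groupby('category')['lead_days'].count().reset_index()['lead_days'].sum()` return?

group by category, count of lead_days:
category
books     3
elec      1
garden    2
tools     2
Name: lead_days, dtype: int64
reset_index():
  category  lead_days
0    books          3
1     elec          1
2   garden          2
3    tools          2

8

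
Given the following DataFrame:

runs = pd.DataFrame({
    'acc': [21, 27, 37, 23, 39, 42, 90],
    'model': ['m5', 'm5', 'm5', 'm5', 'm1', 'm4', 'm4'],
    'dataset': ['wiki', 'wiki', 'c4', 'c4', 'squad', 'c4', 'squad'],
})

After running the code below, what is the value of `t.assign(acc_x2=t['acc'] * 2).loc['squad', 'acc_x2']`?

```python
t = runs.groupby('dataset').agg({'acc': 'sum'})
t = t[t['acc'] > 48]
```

258

group by dataset, sum of acc:
         acc
dataset     
c4       102
squad    129
wiki      48
filter rows where acc > 48:
         acc
dataset     
c4       102
squad    129
add column acc_x2 = t['acc'] * 2:
         acc  acc_x2
dataset             
c4       102     204
squad    129     258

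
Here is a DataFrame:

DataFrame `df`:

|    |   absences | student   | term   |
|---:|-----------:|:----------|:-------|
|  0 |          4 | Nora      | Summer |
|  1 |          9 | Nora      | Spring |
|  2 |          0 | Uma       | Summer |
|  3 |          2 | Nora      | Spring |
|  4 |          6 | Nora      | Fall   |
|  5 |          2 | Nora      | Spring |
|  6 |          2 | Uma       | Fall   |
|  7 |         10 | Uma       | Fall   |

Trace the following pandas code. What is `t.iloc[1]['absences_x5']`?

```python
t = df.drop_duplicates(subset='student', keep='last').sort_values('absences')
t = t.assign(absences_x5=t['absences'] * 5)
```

drop duplicate student (keep=last):
   absences student    term
5         2    Nora  Spring
7        10     Uma    Fall
sort by absences:
   absences student    term
5         2    Nora  Spring
7        10     Uma    Fall
add column absences_x5 = t['absences'] * 5:
   absences student    term  absences_x5
5         2    Nora  Spring           10
7        10     Uma    Fall           50

50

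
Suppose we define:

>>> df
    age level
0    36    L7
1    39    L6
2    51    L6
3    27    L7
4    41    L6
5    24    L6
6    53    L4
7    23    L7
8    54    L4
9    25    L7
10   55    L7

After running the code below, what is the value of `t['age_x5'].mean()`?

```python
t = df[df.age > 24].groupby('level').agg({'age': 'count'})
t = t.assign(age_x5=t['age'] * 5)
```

filter rows where age > 24:
    age level
0    36    L7
1    39    L6
2    51    L6
3    27    L7
4    41    L6
6    53    L4
8    54    L4
9    25    L7
10   55    L7
group by level, count of age:
       age
level     
L4       2
L6       3
L7       4
add column age_x5 = t['age'] * 5:
       age  age_x5
level             
L4       2      10
L6       3      15
L7       4      20
The mean of column 'age_x5' is 15.0.

15.0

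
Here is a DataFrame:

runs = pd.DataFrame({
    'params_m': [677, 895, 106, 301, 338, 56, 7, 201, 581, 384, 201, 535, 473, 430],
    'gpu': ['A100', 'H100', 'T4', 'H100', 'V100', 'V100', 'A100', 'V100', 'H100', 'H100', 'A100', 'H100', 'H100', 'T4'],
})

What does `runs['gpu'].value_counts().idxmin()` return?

T4

value_counts of gpu:
gpu
H100    6
A100    3
V100    3
T4      2
Name: count, dtype: int64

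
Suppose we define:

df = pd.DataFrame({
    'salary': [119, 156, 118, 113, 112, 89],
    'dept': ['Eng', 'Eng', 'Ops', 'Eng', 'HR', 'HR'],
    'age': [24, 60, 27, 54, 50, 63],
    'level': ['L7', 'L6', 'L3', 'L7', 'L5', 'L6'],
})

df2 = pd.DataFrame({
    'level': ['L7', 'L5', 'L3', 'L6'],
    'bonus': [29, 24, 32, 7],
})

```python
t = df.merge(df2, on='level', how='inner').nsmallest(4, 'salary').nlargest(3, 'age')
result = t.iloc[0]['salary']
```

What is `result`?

89

merge on 'level' (how='inner') → 6 rows:
   salary dept  age level  bonus
0     119  Eng   24    L7     29
1     156  Eng   60    L6      7
2     118  Ops   27    L3     32
3     113  Eng   54    L7     29
4     112   HR   50    L5     24
5      89   HR   63    L6      7
take 4 rows with smallest salary:
   salary dept  age level  bonus
5      89   HR   63    L6      7
4     112   HR   50    L5     24
3     113  Eng   54    L7     29
2     118  Ops   27    L3     32
take 3 rows with largest age:
   salary dept  age level  bonus
5      89   HR   63    L6      7
3     113  Eng   54    L7     29
4     112   HR   50    L5     24
So iloc[0]['salary'] = 89.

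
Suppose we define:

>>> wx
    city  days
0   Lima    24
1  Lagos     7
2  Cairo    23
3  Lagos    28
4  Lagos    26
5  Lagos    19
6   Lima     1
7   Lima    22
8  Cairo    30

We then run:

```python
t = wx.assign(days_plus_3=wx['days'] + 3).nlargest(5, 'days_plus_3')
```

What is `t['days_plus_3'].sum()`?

add column days_plus_3 = wx['days'] + 3:
    city  days  days_plus_3
0   Lima    24           27
1  Lagos     7           10
2  Cairo    23           26
3  Lagos    28           31
4  Lagos    26           29
5  Lagos    19           22
6   Lima     1            4
7   Lima    22           25
8  Cairo    30           33
take 5 rows with largest days_plus_3:
    city  days  days_plus_3
8  Cairo    30           33
3  Lagos    28           31
4  Lagos    26           29
0   Lima    24           27
2  Cairo    23           26

146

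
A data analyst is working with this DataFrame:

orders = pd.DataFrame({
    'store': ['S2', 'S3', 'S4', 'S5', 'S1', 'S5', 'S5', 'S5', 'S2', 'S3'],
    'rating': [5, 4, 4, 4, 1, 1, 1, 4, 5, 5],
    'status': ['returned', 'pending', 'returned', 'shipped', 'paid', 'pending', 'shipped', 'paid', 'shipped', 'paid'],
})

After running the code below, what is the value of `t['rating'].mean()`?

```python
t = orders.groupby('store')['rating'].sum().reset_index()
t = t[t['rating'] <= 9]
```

group by store, sum of rating:
store
S1     1
S2    10
S3     9
S4     4
S5    10
Name: rating, dtype: int64
reset_index():
  store  rating
0    S1       1
1    S2      10
2    S3       9
3    S4       4
4    S5      10
filter rows where rating <= 9:
  store  rating
0    S1       1
2    S3       9
3    S4       4

4.66666666667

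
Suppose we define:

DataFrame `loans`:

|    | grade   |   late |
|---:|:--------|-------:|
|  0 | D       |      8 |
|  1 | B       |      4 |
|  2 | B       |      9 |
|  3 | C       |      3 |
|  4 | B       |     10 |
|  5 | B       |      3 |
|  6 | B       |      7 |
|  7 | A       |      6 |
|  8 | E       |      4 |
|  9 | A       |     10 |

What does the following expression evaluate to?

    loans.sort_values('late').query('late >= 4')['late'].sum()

58

sort by late:
  grade  late
3     C     3
5     B     3
1     B     4
8     E     4
7     A     6
6     B     7
0     D     8
2     B     9
4     B    10
9     A    10
filter rows where late >= 4:
  grade  late
1     B     4
8     E     4
7     A     6
6     B     7
0     D     8
2     B     9
4     B    10
9     A    10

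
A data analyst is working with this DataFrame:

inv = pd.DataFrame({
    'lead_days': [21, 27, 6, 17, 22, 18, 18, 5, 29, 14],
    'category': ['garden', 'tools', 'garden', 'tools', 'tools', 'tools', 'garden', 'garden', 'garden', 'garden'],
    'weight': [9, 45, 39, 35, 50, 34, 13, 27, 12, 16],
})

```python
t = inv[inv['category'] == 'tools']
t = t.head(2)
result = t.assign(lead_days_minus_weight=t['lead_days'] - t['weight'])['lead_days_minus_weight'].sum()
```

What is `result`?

-36

filter rows where category == 'tools':
   lead_days category  weight
1         27    tools      45
3         17    tools      35
4         22    tools      50
5         18    tools      34
take first 2 rows:
   lead_days category  weight
1         27    tools      45
3         17    tools      35
add column lead_days_minus_weight = t['lead_days'] - t['weight']:
   lead_days category  weight  lead_days_minus_weight
1         27    tools      45                     -18
3         17    tools      35                     -18
Finally, sum of column 'lead_days_minus_weight' = -36.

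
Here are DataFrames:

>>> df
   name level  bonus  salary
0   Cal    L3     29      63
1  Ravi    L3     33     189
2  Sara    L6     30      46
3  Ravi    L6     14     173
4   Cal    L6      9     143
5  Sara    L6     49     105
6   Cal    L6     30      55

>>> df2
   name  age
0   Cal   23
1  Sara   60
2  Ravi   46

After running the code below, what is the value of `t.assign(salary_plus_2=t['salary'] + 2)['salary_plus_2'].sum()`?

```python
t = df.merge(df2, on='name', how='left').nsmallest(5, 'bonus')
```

490

merge on 'name' (how='left') → 7 rows:
   name level  bonus  salary  age
0   Cal    L3     29      63   23
1  Ravi    L3     33     189   46
2  Sara    L6     30      46   60
3  Ravi    L6     14     173   46
4   Cal    L6      9     143   23
5  Sara    L6     49     105   60
6   Cal    L6     30      55   23
take 5 rows with smallest bonus:
   name level  bonus  salary  age
4   Cal    L6      9     143   23
3  Ravi    L6     14     173   46
0   Cal    L3     29      63   23
2  Sara    L6     30      46   60
6   Cal    L6     30      55   23
add column salary_plus_2 = t['salary'] + 2:
   name level  bonus  salary  age  salary_plus_2
4   Cal    L6      9     143   23            145
3  Ravi    L6     14     173   46            175
0   Cal    L3     29      63   23             65
2  Sara    L6     30      46   60             48
6   Cal    L6     30      55   23             57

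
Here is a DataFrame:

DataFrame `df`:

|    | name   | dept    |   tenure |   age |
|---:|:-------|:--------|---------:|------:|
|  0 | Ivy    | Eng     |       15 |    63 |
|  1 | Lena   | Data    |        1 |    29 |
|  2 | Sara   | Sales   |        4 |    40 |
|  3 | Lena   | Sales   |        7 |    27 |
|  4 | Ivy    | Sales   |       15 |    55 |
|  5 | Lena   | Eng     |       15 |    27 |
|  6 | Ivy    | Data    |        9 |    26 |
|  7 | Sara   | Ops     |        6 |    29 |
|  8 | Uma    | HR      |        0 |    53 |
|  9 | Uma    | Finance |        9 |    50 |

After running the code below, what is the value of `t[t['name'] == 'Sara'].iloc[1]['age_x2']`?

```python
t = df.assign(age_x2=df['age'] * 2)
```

58

add column age_x2 = df['age'] * 2:
   name     dept  tenure  age  age_x2
0   Ivy      Eng      15   63     126
1  Lena     Data       1   29      58
2  Sara    Sales       4   40      80
3  Lena    Sales       7   27      54
4   Ivy    Sales      15   55     110
5  Lena      Eng      15   27      54
6   Ivy     Data       9   26      52
7  Sara      Ops       6   29      58
8   Uma       HR       0   53     106
9   Uma  Finance       9   50     100
filter rows where name == 'Sara':
   name   dept  tenure  age  age_x2
2  Sara  Sales       4   40      80
7  Sara    Ops       6   29      58
value at position 1, column 'age_x2' → 58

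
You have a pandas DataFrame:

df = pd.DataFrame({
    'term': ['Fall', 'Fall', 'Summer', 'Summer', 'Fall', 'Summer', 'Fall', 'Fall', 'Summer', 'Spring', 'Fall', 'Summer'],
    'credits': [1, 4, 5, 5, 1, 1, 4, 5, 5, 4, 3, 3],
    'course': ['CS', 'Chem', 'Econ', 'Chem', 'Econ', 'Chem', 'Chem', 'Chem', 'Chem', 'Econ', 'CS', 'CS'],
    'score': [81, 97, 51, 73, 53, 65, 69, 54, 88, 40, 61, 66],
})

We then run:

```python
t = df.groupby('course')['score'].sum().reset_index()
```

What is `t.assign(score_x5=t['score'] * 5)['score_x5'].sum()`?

group by course, sum of score:
course
CS      208
Chem    446
Econ    144
Name: score, dtype: int64
reset_index():
  course  score
0     CS    208
1   Chem    446
2   Econ    144
add column score_x5 = t['score'] * 5:
  course  score  score_x5
0     CS    208      1040
1   Chem    446      2230
2   Econ    144       720
Finally, sum of column 'score_x5' = 3990.

3990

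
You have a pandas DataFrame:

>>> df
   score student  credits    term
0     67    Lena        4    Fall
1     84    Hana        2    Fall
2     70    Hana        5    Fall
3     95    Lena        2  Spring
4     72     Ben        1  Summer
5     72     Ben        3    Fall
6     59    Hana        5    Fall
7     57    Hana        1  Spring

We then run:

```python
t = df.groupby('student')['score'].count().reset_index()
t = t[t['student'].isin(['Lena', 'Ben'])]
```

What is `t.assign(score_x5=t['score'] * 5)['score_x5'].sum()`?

20

group by student, count of score:
student
Ben     2
Hana    4
Lena    2
Name: score, dtype: int64
reset_index():
  student  score
0     Ben      2
1    Hana      4
2    Lena      2
filter rows where student in ['Lena', 'Ben']:
  student  score
0     Ben      2
2    Lena      2
add column score_x5 = t['score'] * 5:
  student  score  score_x5
0     Ben      2        10
2    Lena      2        10
So sum() = 20.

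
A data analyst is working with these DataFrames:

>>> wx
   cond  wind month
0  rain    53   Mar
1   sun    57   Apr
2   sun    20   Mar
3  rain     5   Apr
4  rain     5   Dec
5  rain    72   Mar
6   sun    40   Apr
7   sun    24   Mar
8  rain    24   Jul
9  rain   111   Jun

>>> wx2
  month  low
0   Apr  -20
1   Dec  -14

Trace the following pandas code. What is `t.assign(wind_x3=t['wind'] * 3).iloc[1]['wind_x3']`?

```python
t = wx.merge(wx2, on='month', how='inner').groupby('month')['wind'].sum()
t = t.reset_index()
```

15

merge on 'month' (how='inner') → 4 rows:
   cond  wind month  low
0   sun    57   Apr  -20
1  rain     5   Apr  -20
2  rain     5   Dec  -14
3   sun    40   Apr  -20
group by month, sum of wind:
month
Apr    102
Dec      5
Name: wind, dtype: int64
reset_index():
  month  wind
0   Apr   102
1   Dec     5
add column wind_x3 = t['wind'] * 3:
  month  wind  wind_x3
0   Apr   102      306
1   Dec     5       15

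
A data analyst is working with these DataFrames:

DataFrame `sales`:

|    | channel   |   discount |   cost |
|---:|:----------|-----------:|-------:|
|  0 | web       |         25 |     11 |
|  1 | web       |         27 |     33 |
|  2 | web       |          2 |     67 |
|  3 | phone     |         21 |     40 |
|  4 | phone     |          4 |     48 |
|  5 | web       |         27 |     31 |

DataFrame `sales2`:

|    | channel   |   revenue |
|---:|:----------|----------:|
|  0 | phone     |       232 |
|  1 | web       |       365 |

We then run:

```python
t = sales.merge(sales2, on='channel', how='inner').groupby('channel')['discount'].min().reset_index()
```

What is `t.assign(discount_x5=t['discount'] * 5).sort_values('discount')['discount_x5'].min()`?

10

merge on 'channel' (how='inner') → 6 rows:
  channel  discount  cost  revenue
0     web        25    11      365
1     web        27    33      365
2     web         2    67      365
3   phone        21    40      232
4   phone         4    48      232
5     web        27    31      365
group by channel, min of discount:
channel
phone    4
web      2
Name: discount, dtype: int64
reset_index():
  channel  discount
0   phone         4
1     web         2
add column discount_x5 = t['discount'] * 5:
  channel  discount  discount_x5
0   phone         4           20
1     web         2           10
sort by discount:
  channel  discount  discount_x5
1     web         2           10
0   phone         4           20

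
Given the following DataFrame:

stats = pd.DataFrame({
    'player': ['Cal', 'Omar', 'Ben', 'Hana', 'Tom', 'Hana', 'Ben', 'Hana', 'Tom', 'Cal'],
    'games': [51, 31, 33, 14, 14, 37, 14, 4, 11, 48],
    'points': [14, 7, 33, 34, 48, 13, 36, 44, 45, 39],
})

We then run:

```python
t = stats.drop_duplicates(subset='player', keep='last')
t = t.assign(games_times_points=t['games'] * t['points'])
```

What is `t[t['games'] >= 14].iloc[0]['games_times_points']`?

drop duplicate player (keep=last):
  player  games  points
1   Omar     31       7
6    Ben     14      36
7   Hana      4      44
8    Tom     11      45
9    Cal     48      39
add column games_times_points = t['games'] * t['points']:
  player  games  points  games_times_points
1   Omar     31       7                 217
6    Ben     14      36                 504
7   Hana      4      44                 176
8    Tom     11      45                 495
9    Cal     48      39                1872
filter rows where games >= 14:
  player  games  points  games_times_points
1   Omar     31       7                 217
6    Ben     14      36                 504
9    Cal     48      39                1872

217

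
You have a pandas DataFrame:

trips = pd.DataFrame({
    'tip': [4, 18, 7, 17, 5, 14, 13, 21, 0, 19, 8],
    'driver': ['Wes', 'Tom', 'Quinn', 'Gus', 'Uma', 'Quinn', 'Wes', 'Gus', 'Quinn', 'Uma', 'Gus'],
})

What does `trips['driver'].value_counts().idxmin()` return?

value_counts of driver:
driver
Quinn    3
Gus      3
Wes      2
Uma      2
Tom      1
Name: count, dtype: int64
Hence Tom.

Tom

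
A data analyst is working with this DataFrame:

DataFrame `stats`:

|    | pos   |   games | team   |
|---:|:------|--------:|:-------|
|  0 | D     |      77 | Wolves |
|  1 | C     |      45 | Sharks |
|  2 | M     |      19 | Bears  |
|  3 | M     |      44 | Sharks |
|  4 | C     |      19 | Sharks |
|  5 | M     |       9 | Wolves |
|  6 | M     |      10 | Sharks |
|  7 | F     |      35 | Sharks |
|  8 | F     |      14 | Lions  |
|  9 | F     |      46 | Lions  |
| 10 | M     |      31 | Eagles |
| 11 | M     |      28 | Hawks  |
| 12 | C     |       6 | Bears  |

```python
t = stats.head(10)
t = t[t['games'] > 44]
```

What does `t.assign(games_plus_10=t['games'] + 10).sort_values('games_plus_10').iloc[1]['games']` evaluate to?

take first 10 rows:
  pos  games    team
0   D     77  Wolves
1   C     45  Sharks
2   M     19   Bears
3   M     44  Sharks
4   C     19  Sharks
5   M      9  Wolves
6   M     10  Sharks
7   F     35  Sharks
8   F     14   Lions
9   F     46   Lions
filter rows where games > 44:
  pos  games    team
0   D     77  Wolves
1   C     45  Sharks
9   F     46   Lions
add column games_plus_10 = t['games'] + 10:
  pos  games    team  games_plus_10
0   D     77  Wolves             87
1   C     45  Sharks             55
9   F     46   Lions             56
sort by games_plus_10:
  pos  games    team  games_plus_10
1   C     45  Sharks             55
9   F     46   Lions             56
0   D     77  Wolves             87
Then the value at position 1, column 'games': 46

46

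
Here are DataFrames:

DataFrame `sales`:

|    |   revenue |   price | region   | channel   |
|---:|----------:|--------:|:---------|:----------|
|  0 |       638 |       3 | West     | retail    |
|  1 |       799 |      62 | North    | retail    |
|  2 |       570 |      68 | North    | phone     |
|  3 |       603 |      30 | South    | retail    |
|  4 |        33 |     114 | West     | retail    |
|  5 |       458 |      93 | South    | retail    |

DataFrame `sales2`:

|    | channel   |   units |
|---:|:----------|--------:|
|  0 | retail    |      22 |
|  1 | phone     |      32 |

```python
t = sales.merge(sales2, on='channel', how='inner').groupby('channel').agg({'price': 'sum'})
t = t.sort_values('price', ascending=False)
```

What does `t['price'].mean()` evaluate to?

merge on 'channel' (how='inner') → 6 rows:
   revenue  price region channel  units
0      638      3   West  retail     22
1      799     62  North  retail     22
2      570     68  North   phone     32
3      603     30  South  retail     22
4       33    114   West  retail     22
5      458     93  South  retail     22
group by channel, sum of price:
         price
channel       
phone       68
retail     302
sort by price descending:
         price
channel       
retail     302
phone       68
Finally, mean of column 'price' = 185.0.

185.0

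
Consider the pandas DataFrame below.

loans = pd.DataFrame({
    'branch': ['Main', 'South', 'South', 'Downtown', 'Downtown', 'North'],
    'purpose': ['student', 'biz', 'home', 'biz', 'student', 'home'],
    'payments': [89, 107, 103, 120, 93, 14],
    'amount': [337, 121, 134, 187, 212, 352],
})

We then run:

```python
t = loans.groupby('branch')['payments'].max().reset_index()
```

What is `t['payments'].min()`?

14

group by branch, max of payments:
branch
Downtown    120
Main         89
North        14
South       107
Name: payments, dtype: int64
reset_index():
     branch  payments
0  Downtown       120
1      Main        89
2     North        14
3     South       107
min of column 'payments' → 14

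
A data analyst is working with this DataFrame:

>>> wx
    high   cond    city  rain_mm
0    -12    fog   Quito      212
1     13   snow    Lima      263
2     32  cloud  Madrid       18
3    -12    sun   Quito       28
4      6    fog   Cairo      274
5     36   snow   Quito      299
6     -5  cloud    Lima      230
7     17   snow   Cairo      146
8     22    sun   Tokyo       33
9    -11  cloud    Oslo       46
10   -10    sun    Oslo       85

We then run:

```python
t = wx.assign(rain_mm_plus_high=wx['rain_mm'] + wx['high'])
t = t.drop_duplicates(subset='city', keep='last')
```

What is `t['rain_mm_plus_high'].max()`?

335

add column rain_mm_plus_high = wx['rain_mm'] + wx['high']:
    high   cond    city  rain_mm  rain_mm_plus_high
0    -12    fog   Quito      212                200
1     13   snow    Lima      263                276
2     32  cloud  Madrid       18                 50
3    -12    sun   Quito       28                 16
4      6    fog   Cairo      274                280
5     36   snow   Quito      299                335
6     -5  cloud    Lima      230                225
7     17   snow   Cairo      146                163
8     22    sun   Tokyo       33                 55
9    -11  cloud    Oslo       46                 35
10   -10    sun    Oslo       85                 75
drop duplicate city (keep=last):
    high   cond    city  rain_mm  rain_mm_plus_high
2     32  cloud  Madrid       18                 50
5     36   snow   Quito      299                335
6     -5  cloud    Lima      230                225
7     17   snow   Cairo      146                163
8     22    sun   Tokyo       33                 55
10   -10    sun    Oslo       85                 75
Finally, max of column 'rain_mm_plus_high' = 335.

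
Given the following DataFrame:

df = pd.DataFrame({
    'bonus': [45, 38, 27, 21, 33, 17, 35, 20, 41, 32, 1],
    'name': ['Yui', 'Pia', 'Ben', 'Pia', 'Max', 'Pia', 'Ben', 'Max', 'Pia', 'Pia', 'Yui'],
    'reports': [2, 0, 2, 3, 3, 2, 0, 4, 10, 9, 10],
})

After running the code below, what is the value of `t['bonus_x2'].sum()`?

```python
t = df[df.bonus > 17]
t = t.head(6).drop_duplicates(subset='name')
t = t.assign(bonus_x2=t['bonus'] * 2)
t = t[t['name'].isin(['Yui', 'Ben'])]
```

144

filter rows where bonus > 17:
   bonus name  reports
0     45  Yui        2
1     38  Pia        0
2     27  Ben        2
3     21  Pia        3
4     33  Max        3
6     35  Ben        0
7     20  Max        4
8     41  Pia       10
9     32  Pia        9
take first 6 rows:
   bonus name  reports
0     45  Yui        2
1     38  Pia        0
2     27  Ben        2
3     21  Pia        3
4     33  Max        3
6     35  Ben        0
drop duplicate name (keep=first):
   bonus name  reports
0     45  Yui        2
1     38  Pia        0
2     27  Ben        2
4     33  Max        3
add column bonus_x2 = t['bonus'] * 2:
   bonus name  reports  bonus_x2
0     45  Yui        2        90
1     38  Pia        0        76
2     27  Ben        2        54
4     33  Max        3        66
filter rows where name in ['Yui', 'Ben']:
   bonus name  reports  bonus_x2
0     45  Yui        2        90
2     27  Ben        2        54
Taking the sum of column 'bonus_x2' gives 144.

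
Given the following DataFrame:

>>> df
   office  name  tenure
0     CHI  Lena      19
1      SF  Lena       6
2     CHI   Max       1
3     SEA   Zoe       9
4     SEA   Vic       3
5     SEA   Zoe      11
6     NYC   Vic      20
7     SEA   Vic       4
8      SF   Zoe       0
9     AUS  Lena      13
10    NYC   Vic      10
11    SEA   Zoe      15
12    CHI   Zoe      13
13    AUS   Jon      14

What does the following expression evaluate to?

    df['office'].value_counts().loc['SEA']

value_counts of office:
office
SEA    5
CHI    3
SF     2
NYC    2
AUS    2
Name: count, dtype: int64

5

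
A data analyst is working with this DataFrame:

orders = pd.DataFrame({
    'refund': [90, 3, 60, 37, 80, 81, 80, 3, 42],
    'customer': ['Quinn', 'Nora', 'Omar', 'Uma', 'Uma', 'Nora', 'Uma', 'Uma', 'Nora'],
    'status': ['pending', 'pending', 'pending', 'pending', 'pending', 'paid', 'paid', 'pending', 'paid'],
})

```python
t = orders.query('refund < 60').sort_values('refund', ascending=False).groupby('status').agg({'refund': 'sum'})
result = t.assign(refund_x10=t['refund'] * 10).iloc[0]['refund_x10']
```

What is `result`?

filter rows where refund < 60:
   refund customer   status
1       3     Nora  pending
3      37      Uma  pending
7       3      Uma  pending
8      42     Nora     paid
sort by refund descending:
   refund customer   status
8      42     Nora     paid
3      37      Uma  pending
1       3     Nora  pending
7       3      Uma  pending
group by status, sum of refund:
         refund
status         
paid         42
pending      43
add column refund_x10 = t['refund'] * 10:
         refund  refund_x10
status                     
paid         42         420
pending      43         430

420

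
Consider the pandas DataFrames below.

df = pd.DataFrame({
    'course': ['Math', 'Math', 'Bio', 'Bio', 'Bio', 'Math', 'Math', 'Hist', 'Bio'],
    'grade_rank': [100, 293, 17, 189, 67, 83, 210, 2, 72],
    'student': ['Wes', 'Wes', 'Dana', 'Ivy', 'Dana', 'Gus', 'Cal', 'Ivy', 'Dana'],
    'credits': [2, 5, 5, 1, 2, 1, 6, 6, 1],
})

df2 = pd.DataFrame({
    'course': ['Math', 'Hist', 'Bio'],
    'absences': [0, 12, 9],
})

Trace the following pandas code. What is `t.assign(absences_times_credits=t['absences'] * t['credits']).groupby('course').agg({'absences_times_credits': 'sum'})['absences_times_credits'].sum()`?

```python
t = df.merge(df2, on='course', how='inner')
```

merge on 'course' (how='inner') → 9 rows:
  course  grade_rank student  credits  absences
0   Math         100     Wes        2         0
1   Math         293     Wes        5         0
2    Bio          17    Dana        5         9
3    Bio         189     Ivy        1         9
4    Bio          67    Dana        2         9
5   Math          83     Gus        1         0
6   Math         210     Cal        6         0
7   Hist           2     Ivy        6        12
8    Bio          72    Dana        1         9
add column absences_times_credits = t['absences'] * t['credits']:
  course  grade_rank student  credits  absences  absences_times_credits
0   Math         100     Wes        2         0                       0
1   Math         293     Wes        5         0                       0
2    Bio          17    Dana        5         9                      45
3    Bio         189     Ivy        1         9                       9
4    Bio          67    Dana        2         9                      18
5   Math          83     Gus        1         0                       0
6   Math         210     Cal        6         0                       0
7   Hist           2     Ivy        6        12                      72
8    Bio          72    Dana        1         9                       9
group by course, sum of absences_times_credits:
        absences_times_credits
course                        
Bio                         81
Hist                        72
Math                         0
Hence 153.

153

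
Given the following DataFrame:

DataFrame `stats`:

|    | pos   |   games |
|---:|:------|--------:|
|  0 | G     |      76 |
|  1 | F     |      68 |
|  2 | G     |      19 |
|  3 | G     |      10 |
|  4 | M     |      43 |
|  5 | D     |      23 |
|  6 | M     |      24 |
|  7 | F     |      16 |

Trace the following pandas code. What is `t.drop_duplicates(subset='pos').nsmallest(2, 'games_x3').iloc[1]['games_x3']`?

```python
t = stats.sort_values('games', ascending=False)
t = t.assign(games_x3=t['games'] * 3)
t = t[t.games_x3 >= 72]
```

sort by games descending:
  pos  games
0   G     76
1   F     68
4   M     43
6   M     24
5   D     23
2   G     19
7   F     16
3   G     10
add column games_x3 = t['games'] * 3:
  pos  games  games_x3
0   G     76       228
1   F     68       204
4   M     43       129
6   M     24        72
5   D     23        69
2   G     19        57
7   F     16        48
3   G     10        30
filter rows where games_x3 >= 72:
  pos  games  games_x3
0   G     76       228
1   F     68       204
4   M     43       129
6   M     24        72
drop duplicate pos (keep=first):
  pos  games  games_x3
0   G     76       228
1   F     68       204
4   M     43       129
take 2 rows with smallest games_x3:
  pos  games  games_x3
4   M     43       129
1   F     68       204
Reading off the value at position 1, column 'games_x3', we get 204.

204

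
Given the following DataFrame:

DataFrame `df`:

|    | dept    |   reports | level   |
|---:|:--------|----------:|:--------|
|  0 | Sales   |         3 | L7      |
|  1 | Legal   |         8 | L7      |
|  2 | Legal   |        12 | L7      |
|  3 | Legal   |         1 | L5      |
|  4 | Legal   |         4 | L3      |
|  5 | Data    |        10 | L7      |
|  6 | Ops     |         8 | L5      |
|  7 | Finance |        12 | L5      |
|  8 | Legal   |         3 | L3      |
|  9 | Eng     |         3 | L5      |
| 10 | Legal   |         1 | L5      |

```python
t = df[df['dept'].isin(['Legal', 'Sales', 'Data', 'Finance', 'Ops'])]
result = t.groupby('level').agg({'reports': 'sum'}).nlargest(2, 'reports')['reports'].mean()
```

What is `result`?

filter rows where dept in ['Legal', 'Sales', 'Data', 'Finance', 'Ops']:
       dept  reports level
0     Sales        3    L7
1     Legal        8    L7
2     Legal       12    L7
3     Legal        1    L5
4     Legal        4    L3
5      Data       10    L7
6       Ops        8    L5
7   Finance       12    L5
8     Legal        3    L3
10    Legal        1    L5
group by level, sum of reports:
       reports
level         
L3           7
L5          22
L7          33
take 2 rows with largest reports:
       reports
level         
L7          33
L5          22

27.5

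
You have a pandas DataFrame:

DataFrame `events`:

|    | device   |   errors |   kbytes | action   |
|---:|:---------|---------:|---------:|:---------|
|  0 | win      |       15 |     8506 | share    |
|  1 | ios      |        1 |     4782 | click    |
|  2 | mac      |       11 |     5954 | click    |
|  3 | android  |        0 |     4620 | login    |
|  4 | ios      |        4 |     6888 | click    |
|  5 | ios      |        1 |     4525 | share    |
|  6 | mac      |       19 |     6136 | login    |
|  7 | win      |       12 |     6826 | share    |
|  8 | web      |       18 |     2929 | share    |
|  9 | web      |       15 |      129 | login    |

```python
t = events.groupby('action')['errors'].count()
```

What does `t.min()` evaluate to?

3

group by action, count of errors:
action
click    3
login    3
share    4
Name: errors, dtype: int64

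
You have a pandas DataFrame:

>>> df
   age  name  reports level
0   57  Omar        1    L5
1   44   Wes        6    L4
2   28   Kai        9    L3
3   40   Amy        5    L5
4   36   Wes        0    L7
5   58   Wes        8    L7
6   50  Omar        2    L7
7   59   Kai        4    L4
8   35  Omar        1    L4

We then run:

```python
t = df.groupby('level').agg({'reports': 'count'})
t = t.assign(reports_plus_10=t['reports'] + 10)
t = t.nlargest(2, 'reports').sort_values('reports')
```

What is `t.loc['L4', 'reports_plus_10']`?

group by level, count of reports:
       reports
level         
L3           1
L4           3
L5           2
L7           3
add column reports_plus_10 = t['reports'] + 10:
       reports  reports_plus_10
level                          
L3           1               11
L4           3               13
L5           2               12
L7           3               13
take 2 rows with largest reports:
       reports  reports_plus_10
level                          
L4           3               13
L7           3               13
sort by reports:
       reports  reports_plus_10
level                          
L4           3               13
L7           3               13

13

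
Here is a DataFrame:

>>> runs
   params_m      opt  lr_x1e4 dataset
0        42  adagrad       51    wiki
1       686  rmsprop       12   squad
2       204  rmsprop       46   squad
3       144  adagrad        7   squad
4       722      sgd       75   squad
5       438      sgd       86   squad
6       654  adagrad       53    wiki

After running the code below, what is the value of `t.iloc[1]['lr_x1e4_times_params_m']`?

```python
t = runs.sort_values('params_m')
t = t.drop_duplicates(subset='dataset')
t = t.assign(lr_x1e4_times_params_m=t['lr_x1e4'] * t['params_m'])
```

sort by params_m:
   params_m      opt  lr_x1e4 dataset
0        42  adagrad       51    wiki
3       144  adagrad        7   squad
2       204  rmsprop       46   squad
5       438      sgd       86   squad
6       654  adagrad       53    wiki
1       686  rmsprop       12   squad
4       722      sgd       75   squad
drop duplicate dataset (keep=first):
   params_m      opt  lr_x1e4 dataset
0        42  adagrad       51    wiki
3       144  adagrad        7   squad
add column lr_x1e4_times_params_m = t['lr_x1e4'] * t['params_m']:
   params_m      opt  lr_x1e4 dataset  lr_x1e4_times_params_m
0        42  adagrad       51    wiki                    2142
3       144  adagrad        7   squad                    1008
value at position 1, column 'lr_x1e4_times_params_m' → 1008

1008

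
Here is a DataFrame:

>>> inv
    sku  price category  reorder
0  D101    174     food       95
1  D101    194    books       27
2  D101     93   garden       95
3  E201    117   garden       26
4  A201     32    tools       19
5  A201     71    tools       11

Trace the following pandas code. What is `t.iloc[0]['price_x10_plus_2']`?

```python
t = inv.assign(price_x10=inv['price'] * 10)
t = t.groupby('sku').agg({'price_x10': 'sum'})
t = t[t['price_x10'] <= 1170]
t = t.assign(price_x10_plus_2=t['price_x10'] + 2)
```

add column price_x10 = inv['price'] * 10:
    sku  price category  reorder  price_x10
0  D101    174     food       95       1740
1  D101    194    books       27       1940
2  D101     93   garden       95        930
3  E201    117   garden       26       1170
4  A201     32    tools       19        320
5  A201     71    tools       11        710
group by sku, sum of price_x10:
      price_x10
sku            
A201       1030
D101       4610
E201       1170
filter rows where price_x10 <= 1170:
      price_x10
sku            
A201       1030
E201       1170
add column price_x10_plus_2 = t['price_x10'] + 2:
      price_x10  price_x10_plus_2
sku                              
A201       1030              1032
E201       1170              1172
Reading off the value at position 0, column 'price_x10_plus_2', we get 1032.

1032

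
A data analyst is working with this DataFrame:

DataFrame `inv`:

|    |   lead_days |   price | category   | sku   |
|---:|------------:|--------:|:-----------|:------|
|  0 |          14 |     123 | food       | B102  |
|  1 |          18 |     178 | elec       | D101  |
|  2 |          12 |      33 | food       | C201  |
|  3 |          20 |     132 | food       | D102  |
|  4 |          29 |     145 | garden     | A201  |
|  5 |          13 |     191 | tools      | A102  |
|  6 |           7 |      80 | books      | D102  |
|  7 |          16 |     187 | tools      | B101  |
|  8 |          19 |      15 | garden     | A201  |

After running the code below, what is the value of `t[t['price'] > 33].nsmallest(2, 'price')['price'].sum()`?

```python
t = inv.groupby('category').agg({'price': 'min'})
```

258

group by category, min of price:
          price
category       
books        80
elec        178
food         33
garden       15
tools       187
filter rows where price > 33:
          price
category       
books        80
elec        178
tools       187
take 2 rows with smallest price:
          price
category       
books        80
elec        178
sum of column 'price' → 258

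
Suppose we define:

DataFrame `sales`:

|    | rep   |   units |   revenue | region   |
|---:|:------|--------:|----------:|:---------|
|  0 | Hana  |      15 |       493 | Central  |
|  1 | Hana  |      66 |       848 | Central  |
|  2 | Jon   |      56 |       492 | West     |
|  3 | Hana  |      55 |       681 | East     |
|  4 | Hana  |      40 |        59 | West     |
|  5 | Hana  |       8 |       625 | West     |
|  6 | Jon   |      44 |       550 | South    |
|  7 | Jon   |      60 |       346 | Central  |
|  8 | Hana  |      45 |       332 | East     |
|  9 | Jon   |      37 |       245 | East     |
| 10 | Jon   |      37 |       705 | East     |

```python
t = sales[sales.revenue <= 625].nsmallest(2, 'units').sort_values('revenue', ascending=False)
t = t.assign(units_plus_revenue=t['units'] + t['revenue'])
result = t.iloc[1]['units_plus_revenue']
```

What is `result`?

508

filter rows where revenue <= 625:
    rep  units  revenue   region
0  Hana     15      493  Central
2   Jon     56      492     West
4  Hana     40       59     West
5  Hana      8      625     West
6   Jon     44      550    South
7   Jon     60      346  Central
8  Hana     45      332     East
9   Jon     37      245     East
take 2 rows with smallest units:
    rep  units  revenue   region
5  Hana      8      625     West
0  Hana     15      493  Central
sort by revenue descending:
    rep  units  revenue   region
5  Hana      8      625     West
0  Hana     15      493  Central
add column units_plus_revenue = t['units'] + t['revenue']:
    rep  units  revenue   region  units_plus_revenue
5  Hana      8      625     West                 633
0  Hana     15      493  Central                 508
Then the value at position 1, column 'units_plus_revenue': 508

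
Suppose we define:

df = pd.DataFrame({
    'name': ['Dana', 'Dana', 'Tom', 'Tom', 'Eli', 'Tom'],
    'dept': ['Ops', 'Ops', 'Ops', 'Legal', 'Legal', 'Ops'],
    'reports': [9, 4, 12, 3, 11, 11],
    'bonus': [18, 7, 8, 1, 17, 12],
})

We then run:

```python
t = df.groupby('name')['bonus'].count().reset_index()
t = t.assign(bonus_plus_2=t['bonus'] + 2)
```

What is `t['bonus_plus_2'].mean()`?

4.0

group by name, count of bonus:
name
Dana    2
Eli     1
Tom     3
Name: bonus, dtype: int64
reset_index():
   name  bonus
0  Dana      2
1   Eli      1
2   Tom      3
add column bonus_plus_2 = t['bonus'] + 2:
   name  bonus  bonus_plus_2
0  Dana      2             4
1   Eli      1             3
2   Tom      3             5
Hence 4.0.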